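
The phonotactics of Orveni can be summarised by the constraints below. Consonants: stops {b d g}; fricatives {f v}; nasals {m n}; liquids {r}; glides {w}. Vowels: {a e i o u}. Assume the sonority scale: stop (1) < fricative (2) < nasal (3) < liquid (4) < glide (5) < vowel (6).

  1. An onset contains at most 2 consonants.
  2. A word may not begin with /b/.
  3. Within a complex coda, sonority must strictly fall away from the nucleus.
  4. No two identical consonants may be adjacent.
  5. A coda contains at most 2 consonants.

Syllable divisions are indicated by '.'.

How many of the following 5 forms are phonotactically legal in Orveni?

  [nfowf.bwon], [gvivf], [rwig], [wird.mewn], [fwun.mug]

4

[nfowf.bwon] — σ1 onset /nf/ (2C), coda /wf/ (5→2 falls) ok; σ2 onset /bw/ (2C), coda /n/ ok → phonotactically legal
[gvivf] — violates constraint 3: syllable 1 coda /vf/: /v/ (fricative, 2) → /f/ (fricative, 2) does not fall → phonotactically illegal
[rwig] — σ1 onset /rw/ (2C), coda /g/ ok → phonotactically legal
[wird.mewn] — σ1 onset /w/, coda /rd/ (4→1 falls) ok; σ2 onset /m/, coda /wn/ (5→3 falls) ok → phonotactically legal
[fwun.mug] — σ1 onset /fw/ (2C), coda /n/ ok; σ2 onset /m/, coda /g/ ok → phonotactically legal
Phonotactically legal: [nfowf.bwon], [rwig], [wird.mewn], [fwun.mug] → 4.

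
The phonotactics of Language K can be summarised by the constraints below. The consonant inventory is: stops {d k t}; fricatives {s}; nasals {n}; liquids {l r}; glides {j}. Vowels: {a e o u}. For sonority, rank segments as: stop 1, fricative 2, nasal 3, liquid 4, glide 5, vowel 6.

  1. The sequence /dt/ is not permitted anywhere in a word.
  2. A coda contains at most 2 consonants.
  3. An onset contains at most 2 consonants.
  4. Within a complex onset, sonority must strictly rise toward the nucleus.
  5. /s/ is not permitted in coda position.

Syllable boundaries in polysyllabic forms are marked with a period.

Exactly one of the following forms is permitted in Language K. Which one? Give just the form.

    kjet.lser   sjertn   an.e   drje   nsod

an.e

kjet.lser — violates constraint 4: syllable 2 onset /ls/: /l/ (liquid, 4) → /s/ (fricative, 2) does not rise → not permitted
sjertn — violates constraint 2: syllable 1 coda /rtn/ has 3 consonants (> 2) → not permitted
an.e — σ1 onset /∅/, coda /n/ ok; σ2 onset /∅/, coda /∅/ ok → permitted
drje — violates constraint 3: syllable 1 onset /drj/ has 3 consonants (> 2) → not permitted
nsod — violates constraint 4: syllable 1 onset /ns/: /n/ (nasal, 3) → /s/ (fricative, 2) does not rise → not permitted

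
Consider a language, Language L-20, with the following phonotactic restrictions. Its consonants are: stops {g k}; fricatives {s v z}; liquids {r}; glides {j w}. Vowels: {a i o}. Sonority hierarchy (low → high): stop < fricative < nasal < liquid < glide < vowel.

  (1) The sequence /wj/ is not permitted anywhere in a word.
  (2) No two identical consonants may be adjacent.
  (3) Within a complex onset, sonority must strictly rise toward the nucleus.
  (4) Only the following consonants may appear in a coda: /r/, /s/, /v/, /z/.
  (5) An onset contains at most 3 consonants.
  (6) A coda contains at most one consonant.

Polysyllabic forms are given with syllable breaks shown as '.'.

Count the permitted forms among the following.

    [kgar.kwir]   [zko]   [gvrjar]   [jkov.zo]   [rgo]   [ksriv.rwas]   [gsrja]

[kgar.kwir] — violates constraint 3: syllable 1 onset /kg/: /k/ (stop, 1) → /g/ (stop, 1) does not rise → not permitted
[zko] — violates constraint 3: syllable 1 onset /zk/: /z/ (fricative, 2) → /k/ (stop, 1) does not rise → not permitted
[gvrjar] — violates constraint 5: syllable 1 onset /gvrj/ has 4 consonants (> 3) → not permitted
[jkov.zo] — violates constraint 3: syllable 1 onset /jk/: /j/ (glide, 5) → /k/ (stop, 1) does not rise → not permitted
[rgo] — violates constraint 3: syllable 1 onset /rg/: /r/ (liquid, 4) → /g/ (stop, 1) does not rise → not permitted
[ksriv.rwas] — σ1 onset /ksr/ (1→2→4 rises), coda /v/ ok; σ2 onset /rw/ (4→5 rises), coda /s/ ok → permitted
[gsrja] — violates constraint 5: syllable 1 onset /gsrj/ has 4 consonants (> 3) → not permitted
Permitted: [ksriv.rwas] → 1.

1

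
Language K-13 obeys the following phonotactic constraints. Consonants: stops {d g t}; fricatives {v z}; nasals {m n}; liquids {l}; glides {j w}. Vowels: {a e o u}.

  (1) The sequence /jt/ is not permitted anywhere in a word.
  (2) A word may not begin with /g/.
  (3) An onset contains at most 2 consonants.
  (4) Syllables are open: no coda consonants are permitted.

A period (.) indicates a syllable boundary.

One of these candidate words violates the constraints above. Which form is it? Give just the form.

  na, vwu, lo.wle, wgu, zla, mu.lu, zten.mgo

zten.mgo

na — σ1 onset /n/, coda /∅/ ok → licit
vwu — σ1 onset /vw/ (2C), coda /∅/ ok → licit
lo.wle — σ1 onset /l/, coda /∅/ ok; σ2 onset /wl/ (2C), coda /∅/ ok → licit
wgu — σ1 onset /wg/ (2C), coda /∅/ ok → licit
zla — σ1 onset /zl/ (2C), coda /∅/ ok → licit
mu.lu — σ1 onset /m/, coda /∅/ ok; σ2 onset /l/, coda /∅/ ok → licit
zten.mgo — violates constraint 4: syllable 1 coda /n/ has 1 consonant (> 0) → illicit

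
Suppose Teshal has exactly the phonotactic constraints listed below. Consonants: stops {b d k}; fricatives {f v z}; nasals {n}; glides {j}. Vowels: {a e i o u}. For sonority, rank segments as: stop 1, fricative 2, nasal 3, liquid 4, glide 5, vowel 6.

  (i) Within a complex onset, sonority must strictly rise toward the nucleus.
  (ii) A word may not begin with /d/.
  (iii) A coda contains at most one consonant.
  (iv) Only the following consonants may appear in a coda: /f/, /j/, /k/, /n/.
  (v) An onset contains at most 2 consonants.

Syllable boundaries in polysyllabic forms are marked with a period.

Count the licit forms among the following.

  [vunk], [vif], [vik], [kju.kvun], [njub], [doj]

[vunk] — violates constraint (iii): syllable 1 coda /nk/ has 2 consonants (> 1) → illicit
[vif] — σ1 onset /v/, coda /f/ ok → licit
[vik] — σ1 onset /v/, coda /k/ ok → licit
[kju.kvun] — σ1 onset /kj/ (1→5 rises), coda /∅/ ok; σ2 onset /kv/ (1→2 rises), coda /n/ ok → licit
[njub] — violates constraint (iv): syllable 1 coda contains /b/, which is not a licensed coda consonant → illicit
[doj] — violates constraint (ii): word begins with /d/ → illicit
Licit: [vif], [vik], [kju.kvun] → 3.

3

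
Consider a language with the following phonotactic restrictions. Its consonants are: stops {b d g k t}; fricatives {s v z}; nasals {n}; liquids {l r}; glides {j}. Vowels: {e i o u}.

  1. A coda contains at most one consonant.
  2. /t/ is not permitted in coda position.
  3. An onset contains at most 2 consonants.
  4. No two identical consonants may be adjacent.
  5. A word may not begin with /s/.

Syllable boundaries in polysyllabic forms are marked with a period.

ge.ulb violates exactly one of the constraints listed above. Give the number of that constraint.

1

ge.ulb: syllable 2 coda /lb/ has 2 consonants (> 1).
This is a violation of constraint 1: "A coda contains at most one consonant."
The remaining constraints (2, 3, 4, 5) are satisfied.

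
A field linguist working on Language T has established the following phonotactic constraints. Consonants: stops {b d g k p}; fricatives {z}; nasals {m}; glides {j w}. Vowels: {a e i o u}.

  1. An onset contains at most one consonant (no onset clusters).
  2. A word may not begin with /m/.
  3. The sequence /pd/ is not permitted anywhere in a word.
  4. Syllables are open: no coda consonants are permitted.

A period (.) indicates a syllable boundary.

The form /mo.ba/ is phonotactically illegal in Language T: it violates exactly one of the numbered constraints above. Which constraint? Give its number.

/mo.ba/: word begins with /m/.
This is a violation of constraint 2: "A word may not begin with /m/."
The remaining constraints (1, 3, 4) are satisfied.

2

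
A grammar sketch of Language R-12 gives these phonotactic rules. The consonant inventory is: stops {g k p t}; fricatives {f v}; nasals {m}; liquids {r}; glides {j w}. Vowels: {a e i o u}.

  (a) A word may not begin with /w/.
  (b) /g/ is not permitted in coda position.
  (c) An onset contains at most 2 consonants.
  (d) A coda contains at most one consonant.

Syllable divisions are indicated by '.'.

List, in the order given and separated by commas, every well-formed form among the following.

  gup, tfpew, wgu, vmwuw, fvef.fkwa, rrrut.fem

gup

gup — σ1 onset /g/, coda /p/ ok → well-formed
tfpew — violates constraint (c): syllable 1 onset /tfp/ has 3 consonants (> 2) → ill-formed
wgu — violates constraint (a): word begins with /w/ → ill-formed
vmwuw — violates constraint (c): syllable 1 onset /vmw/ has 3 consonants (> 2) → ill-formed
fvef.fkwa — violates constraint (c): syllable 2 onset /fkw/ has 3 consonants (> 2) → ill-formed
rrrut.fem — violates constraint (c): syllable 1 onset /rrr/ has 3 consonants (> 2) → ill-formed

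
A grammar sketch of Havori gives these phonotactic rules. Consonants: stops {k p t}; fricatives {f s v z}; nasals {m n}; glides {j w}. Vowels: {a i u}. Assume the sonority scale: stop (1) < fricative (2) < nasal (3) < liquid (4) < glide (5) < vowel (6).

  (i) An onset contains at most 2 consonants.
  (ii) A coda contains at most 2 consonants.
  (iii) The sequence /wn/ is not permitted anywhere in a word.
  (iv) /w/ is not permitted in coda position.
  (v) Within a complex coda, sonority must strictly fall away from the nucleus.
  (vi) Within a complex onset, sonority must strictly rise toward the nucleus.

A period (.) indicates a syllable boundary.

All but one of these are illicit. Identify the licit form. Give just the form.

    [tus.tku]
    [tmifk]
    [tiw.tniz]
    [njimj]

[tmifk]

[tus.tku] — violates constraint (vi): syllable 2 onset /tk/: /t/ (stop, 1) → /k/ (stop, 1) does not rise → illicit
[tmifk] — σ1 onset /tm/ (1→3 rises), coda /fk/ (2→1 falls) ok → licit
[tiw.tniz] — violates constraint (iv): syllable 1 coda contains /w/ → illicit
[njimj] — violates constraint (v): syllable 1 coda /mj/: /m/ (nasal, 3) → /j/ (glide, 5) does not fall → illicit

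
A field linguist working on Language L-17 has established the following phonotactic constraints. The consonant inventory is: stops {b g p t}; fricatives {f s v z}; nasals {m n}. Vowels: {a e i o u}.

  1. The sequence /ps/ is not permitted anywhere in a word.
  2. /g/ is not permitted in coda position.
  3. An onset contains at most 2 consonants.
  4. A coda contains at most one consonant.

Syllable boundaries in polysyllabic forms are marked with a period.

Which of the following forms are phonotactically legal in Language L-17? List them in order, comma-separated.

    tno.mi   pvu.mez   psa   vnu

tno.mi — σ1 onset /tn/ (2C), coda /∅/ ok; σ2 onset /m/, coda /∅/ ok → phonotactically legal
pvu.mez — σ1 onset /pv/ (2C), coda /∅/ ok; σ2 onset /m/, coda /z/ ok → phonotactically legal
psa — violates constraint 1: contains banned sequence /ps/ → phonotactically illegal
vnu — σ1 onset /vn/ (2C), coda /∅/ ok → phonotactically legal

tno.mi, pvu.mez, vnu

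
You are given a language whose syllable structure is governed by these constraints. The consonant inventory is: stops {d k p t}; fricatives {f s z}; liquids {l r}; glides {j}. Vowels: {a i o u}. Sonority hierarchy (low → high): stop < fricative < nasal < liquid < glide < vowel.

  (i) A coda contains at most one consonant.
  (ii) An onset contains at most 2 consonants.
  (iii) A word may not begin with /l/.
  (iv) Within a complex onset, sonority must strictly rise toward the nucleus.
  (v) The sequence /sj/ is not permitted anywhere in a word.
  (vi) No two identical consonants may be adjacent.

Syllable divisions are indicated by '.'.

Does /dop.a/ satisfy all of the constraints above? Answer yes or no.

/dop.a/ — σ1 onset /d/, coda /p/ ok; σ2 onset /∅/, coda /∅/ ok → well-formed

yes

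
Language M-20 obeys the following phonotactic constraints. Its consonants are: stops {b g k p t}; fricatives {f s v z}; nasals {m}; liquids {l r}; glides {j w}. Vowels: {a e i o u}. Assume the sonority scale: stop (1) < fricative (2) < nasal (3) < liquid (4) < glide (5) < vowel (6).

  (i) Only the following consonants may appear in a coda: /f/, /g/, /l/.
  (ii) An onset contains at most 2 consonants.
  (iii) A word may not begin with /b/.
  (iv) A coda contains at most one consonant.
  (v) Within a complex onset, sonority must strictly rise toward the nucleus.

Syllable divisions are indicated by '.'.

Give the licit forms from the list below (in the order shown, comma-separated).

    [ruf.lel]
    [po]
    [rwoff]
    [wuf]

[ruf.lel], [po], [wuf]

[ruf.lel] — σ1 onset /r/, coda /f/ ok; σ2 onset /l/, coda /l/ ok → licit
[po] — σ1 onset /p/, coda /∅/ ok → licit
[rwoff] — violates constraint (iv): syllable 1 coda /ff/ has 2 consonants (> 1) → illicit
[wuf] — σ1 onset /w/, coda /f/ ok → licit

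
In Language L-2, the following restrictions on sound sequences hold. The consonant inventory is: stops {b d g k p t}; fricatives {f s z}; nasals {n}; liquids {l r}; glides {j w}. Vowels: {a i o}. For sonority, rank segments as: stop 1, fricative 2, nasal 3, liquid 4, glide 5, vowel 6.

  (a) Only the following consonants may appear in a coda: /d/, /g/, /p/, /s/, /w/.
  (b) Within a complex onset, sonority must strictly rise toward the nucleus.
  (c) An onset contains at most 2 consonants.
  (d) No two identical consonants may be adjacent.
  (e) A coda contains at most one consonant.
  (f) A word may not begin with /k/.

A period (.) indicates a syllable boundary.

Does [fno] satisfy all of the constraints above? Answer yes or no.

[fno] — σ1 onset /fn/ (2→3 rises), coda /∅/ ok → licit

yes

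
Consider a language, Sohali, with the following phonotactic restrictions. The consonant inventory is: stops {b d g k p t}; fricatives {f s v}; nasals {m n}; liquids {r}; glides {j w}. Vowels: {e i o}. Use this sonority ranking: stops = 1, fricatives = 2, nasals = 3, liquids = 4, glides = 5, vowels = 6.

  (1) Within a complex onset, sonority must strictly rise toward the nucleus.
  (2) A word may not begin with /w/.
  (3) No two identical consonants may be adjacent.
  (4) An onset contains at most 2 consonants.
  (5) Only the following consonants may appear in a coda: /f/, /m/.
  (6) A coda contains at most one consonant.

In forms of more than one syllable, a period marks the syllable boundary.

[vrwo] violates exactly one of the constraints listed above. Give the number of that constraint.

[vrwo]: syllable 1 onset /vrw/ has 3 consonants (> 2).
This is a violation of constraint 4: "An onset contains at most 2 consonants."
The remaining constraints (1, 2, 3, 5, 6) are satisfied.

4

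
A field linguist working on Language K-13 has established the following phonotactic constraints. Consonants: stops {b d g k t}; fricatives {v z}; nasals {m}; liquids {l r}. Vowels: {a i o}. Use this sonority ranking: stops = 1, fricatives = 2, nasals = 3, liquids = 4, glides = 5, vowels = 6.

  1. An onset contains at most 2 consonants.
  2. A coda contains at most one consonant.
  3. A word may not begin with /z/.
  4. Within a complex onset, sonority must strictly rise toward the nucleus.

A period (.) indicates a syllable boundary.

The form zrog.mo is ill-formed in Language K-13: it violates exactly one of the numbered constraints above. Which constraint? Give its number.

zrog.mo: word begins with /z/.
This is a violation of constraint 3: "A word may not begin with /z/."
The remaining constraints (1, 2, 4) are satisfied.

3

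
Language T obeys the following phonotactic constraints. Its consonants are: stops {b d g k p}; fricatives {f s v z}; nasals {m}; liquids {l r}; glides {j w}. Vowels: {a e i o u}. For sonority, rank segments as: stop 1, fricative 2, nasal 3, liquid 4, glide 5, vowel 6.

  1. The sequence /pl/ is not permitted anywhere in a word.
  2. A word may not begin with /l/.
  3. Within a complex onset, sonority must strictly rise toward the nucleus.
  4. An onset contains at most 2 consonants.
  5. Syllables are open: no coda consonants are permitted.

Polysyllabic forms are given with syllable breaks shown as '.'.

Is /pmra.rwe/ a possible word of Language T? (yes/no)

no

/pmra.rwe/ — violates constraint 4: syllable 1 onset /pmr/ has 3 consonants (> 2) → illicit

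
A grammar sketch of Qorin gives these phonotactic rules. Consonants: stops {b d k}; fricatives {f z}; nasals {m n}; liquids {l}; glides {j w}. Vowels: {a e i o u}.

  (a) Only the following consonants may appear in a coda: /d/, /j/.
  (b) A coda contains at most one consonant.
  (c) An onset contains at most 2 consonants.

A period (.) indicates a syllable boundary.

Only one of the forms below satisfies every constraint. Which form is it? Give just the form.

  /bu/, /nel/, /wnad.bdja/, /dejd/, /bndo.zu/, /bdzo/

/bu/ — σ1 onset /b/, coda /∅/ ok → licit
/nel/ — violates constraint (a): syllable 1 coda contains /l/, which is not a licensed coda consonant → illicit
/wnad.bdja/ — violates constraint (c): syllable 2 onset /bdj/ has 3 consonants (> 2) → illicit
/dejd/ — violates constraint (b): syllable 1 coda /jd/ has 2 consonants (> 1) → illicit
/bndo.zu/ — violates constraint (c): syllable 1 onset /bnd/ has 3 consonants (> 2) → illicit
/bdzo/ — violates constraint (c): syllable 1 onset /bdz/ has 3 consonants (> 2) → illicit

/bu/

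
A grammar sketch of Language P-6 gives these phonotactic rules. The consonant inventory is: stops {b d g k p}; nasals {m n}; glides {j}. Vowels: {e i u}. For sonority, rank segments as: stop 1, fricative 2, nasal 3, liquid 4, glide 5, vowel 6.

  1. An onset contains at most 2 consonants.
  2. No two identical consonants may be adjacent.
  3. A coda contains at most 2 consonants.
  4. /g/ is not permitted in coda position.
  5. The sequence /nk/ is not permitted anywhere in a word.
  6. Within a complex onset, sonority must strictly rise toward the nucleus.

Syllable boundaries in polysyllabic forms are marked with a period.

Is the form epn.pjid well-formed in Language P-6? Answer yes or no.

yes

epn.pjid — σ1 onset /∅/, coda /pn/ (2C) ok; σ2 onset /pj/ (1→5 rises), coda /d/ ok → well-formed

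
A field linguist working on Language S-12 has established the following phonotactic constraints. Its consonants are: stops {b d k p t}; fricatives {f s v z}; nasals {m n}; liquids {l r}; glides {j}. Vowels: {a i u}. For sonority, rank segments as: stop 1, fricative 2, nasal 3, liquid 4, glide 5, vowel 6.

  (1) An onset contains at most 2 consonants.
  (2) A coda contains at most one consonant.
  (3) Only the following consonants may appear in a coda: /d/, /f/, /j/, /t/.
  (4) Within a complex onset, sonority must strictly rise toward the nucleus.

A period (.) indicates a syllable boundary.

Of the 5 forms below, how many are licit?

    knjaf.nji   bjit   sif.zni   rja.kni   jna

3

knjaf.nji — violates constraint 1: syllable 1 onset /knj/ has 3 consonants (> 2) → illicit
bjit — σ1 onset /bj/ (1→5 rises), coda /t/ ok → licit
sif.zni — σ1 onset /s/, coda /f/ ok; σ2 onset /zn/ (2→3 rises), coda /∅/ ok → licit
rja.kni — σ1 onset /rj/ (4→5 rises), coda /∅/ ok; σ2 onset /kn/ (1→3 rises), coda /∅/ ok → licit
jna — violates constraint 4: syllable 1 onset /jn/: /j/ (glide, 5) → /n/ (nasal, 3) does not rise → illicit
Licit: bjit, sif.zni, rja.kni → 3.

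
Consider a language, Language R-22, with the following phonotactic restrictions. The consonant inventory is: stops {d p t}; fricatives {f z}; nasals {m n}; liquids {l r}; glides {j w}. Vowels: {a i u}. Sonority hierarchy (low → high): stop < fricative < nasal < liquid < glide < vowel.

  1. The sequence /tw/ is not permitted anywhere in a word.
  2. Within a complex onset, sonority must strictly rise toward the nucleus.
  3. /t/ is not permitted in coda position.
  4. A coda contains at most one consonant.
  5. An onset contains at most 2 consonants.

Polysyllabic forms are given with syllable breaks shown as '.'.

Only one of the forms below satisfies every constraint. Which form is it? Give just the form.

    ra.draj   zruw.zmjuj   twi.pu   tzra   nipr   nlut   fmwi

ra.draj — σ1 onset /r/, coda /∅/ ok; σ2 onset /dr/ (1→4 rises), coda /j/ ok → licit
zruw.zmjuj — violates constraint 5: syllable 2 onset /zmj/ has 3 consonants (> 2) → illicit
twi.pu — violates constraint 1: contains banned sequence /tw/ → illicit
tzra — violates constraint 5: syllable 1 onset /tzr/ has 3 consonants (> 2) → illicit
nipr — violates constraint 4: syllable 1 coda /pr/ has 2 consonants (> 1) → illicit
nlut — violates constraint 3: syllable 1 coda contains /t/ → illicit
fmwi — violates constraint 5: syllable 1 onset /fmw/ has 3 consonants (> 2) → illicit

ra.draj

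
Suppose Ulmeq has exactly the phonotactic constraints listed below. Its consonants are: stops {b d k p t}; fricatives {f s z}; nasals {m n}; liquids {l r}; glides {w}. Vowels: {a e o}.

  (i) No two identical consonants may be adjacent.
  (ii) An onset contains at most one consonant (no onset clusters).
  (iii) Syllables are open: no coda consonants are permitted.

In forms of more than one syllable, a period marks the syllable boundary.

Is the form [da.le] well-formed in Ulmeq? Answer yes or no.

[da.le] — σ1 onset /d/, coda /∅/ ok; σ2 onset /l/, coda /∅/ ok → well-formed

yes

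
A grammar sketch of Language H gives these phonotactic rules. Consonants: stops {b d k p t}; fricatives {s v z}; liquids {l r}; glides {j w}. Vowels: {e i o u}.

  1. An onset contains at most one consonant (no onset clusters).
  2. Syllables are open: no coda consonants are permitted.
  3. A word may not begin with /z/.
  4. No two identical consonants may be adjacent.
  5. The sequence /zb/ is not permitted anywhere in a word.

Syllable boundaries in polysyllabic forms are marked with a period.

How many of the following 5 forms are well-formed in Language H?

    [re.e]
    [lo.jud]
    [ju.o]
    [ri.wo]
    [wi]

[re.e] — σ1 onset /r/, coda /∅/ ok; σ2 onset /∅/, coda /∅/ ok → well-formed
[lo.jud] — violates constraint 2: syllable 2 coda /d/ has 1 consonant (> 0) → ill-formed
[ju.o] — σ1 onset /j/, coda /∅/ ok; σ2 onset /∅/, coda /∅/ ok → well-formed
[ri.wo] — σ1 onset /r/, coda /∅/ ok; σ2 onset /w/, coda /∅/ ok → well-formed
[wi] — σ1 onset /w/, coda /∅/ ok → well-formed
Well-formed: [re.e], [ju.o], [ri.wo], [wi] → 4.

4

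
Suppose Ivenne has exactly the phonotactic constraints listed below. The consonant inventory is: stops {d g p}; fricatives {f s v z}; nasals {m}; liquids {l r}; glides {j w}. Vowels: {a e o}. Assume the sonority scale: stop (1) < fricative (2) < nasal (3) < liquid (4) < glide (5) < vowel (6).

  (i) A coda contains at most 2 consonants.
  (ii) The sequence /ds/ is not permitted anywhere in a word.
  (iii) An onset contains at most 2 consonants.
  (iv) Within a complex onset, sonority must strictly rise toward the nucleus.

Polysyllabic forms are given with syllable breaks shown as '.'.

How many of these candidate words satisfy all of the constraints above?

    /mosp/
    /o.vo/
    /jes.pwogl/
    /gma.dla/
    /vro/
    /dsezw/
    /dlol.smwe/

/mosp/ — σ1 onset /m/, coda /sp/ (2C) ok → phonotactically legal
/o.vo/ — σ1 onset /∅/, coda /∅/ ok; σ2 onset /v/, coda /∅/ ok → phonotactically legal
/jes.pwogl/ — σ1 onset /j/, coda /s/ ok; σ2 onset /pw/ (1→5 rises), coda /gl/ (2C) ok → phonotactically legal
/gma.dla/ — σ1 onset /gm/ (1→3 rises), coda /∅/ ok; σ2 onset /dl/ (1→4 rises), coda /∅/ ok → phonotactically legal
/vro/ — σ1 onset /vr/ (2→4 rises), coda /∅/ ok → phonotactically legal
/dsezw/ — violates constraint (ii): contains banned sequence /ds/ → phonotactically illegal
/dlol.smwe/ — violates constraint (iii): syllable 2 onset /smw/ has 3 consonants (> 2) → phonotactically illegal
Phonotactically legal: /mosp/, /o.vo/, /jes.pwogl/, /gma.dla/, /vro/ → 5.

5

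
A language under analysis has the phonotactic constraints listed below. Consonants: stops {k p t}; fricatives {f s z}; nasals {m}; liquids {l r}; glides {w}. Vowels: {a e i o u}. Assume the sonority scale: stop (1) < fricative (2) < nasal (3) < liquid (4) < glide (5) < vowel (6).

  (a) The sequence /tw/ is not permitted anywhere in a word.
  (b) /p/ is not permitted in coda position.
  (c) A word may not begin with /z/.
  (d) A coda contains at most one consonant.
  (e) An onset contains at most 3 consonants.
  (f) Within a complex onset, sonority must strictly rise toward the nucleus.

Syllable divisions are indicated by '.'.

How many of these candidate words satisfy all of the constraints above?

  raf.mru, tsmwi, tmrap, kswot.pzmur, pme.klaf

raf.mru — σ1 onset /r/, coda /f/ ok; σ2 onset /mr/ (3→4 rises), coda /∅/ ok → licit
tsmwi — violates constraint (e): syllable 1 onset /tsmw/ has 4 consonants (> 3) → illicit
tmrap — violates constraint (b): syllable 1 coda contains /p/ → illicit
kswot.pzmur — σ1 onset /ksw/ (1→2→5 rises), coda /t/ ok; σ2 onset /pzm/ (1→2→3 rises), coda /r/ ok → licit
pme.klaf — σ1 onset /pm/ (1→3 rises), coda /∅/ ok; σ2 onset /kl/ (1→4 rises), coda /f/ ok → licit
Licit: raf.mru, kswot.pzmur, pme.klaf → 3.

3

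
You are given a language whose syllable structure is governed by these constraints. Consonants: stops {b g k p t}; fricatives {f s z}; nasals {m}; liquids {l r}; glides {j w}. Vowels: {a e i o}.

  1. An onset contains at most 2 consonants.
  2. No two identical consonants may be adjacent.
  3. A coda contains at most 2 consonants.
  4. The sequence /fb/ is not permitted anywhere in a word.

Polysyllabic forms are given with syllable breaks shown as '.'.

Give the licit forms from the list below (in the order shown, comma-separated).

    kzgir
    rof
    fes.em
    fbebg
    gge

rof, fes.em

kzgir — violates constraint 1: syllable 1 onset /kzg/ has 3 consonants (> 2) → illicit
rof — σ1 onset /r/, coda /f/ ok → licit
fes.em — σ1 onset /f/, coda /s/ ok; σ2 onset /∅/, coda /m/ ok → licit
fbebg — violates constraint 4: contains banned sequence /fb/ → illicit
gge — violates constraint 2: adjacent identical consonants /gg/ → illicit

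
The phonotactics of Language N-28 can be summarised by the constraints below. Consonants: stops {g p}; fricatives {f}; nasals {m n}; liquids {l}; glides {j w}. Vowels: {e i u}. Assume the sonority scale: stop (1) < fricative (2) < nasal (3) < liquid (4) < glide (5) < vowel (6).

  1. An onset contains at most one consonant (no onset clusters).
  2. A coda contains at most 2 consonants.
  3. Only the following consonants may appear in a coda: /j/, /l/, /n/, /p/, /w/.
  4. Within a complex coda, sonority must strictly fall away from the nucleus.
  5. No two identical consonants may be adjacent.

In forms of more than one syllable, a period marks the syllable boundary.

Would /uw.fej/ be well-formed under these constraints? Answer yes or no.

yes

/uw.fej/ — σ1 onset /∅/, coda /w/ ok; σ2 onset /f/, coda /j/ ok → well-formed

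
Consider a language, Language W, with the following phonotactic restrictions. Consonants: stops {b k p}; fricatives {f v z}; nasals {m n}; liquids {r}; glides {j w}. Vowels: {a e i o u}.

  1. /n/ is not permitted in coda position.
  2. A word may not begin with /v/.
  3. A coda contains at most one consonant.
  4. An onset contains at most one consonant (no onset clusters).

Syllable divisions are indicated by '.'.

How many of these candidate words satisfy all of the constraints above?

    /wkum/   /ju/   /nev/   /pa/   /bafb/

/wkum/ — violates constraint 4: syllable 1 onset /wk/ has 2 consonants (> 1) → phonotactically illegal
/ju/ — σ1 onset /j/, coda /∅/ ok → phonotactically legal
/nev/ — σ1 onset /n/, coda /v/ ok → phonotactically legal
/pa/ — σ1 onset /p/, coda /∅/ ok → phonotactically legal
/bafb/ — violates constraint 3: syllable 1 coda /fb/ has 2 consonants (> 1) → phonotactically illegal
Phonotactically legal: /ju/, /nev/, /pa/ → 3.

3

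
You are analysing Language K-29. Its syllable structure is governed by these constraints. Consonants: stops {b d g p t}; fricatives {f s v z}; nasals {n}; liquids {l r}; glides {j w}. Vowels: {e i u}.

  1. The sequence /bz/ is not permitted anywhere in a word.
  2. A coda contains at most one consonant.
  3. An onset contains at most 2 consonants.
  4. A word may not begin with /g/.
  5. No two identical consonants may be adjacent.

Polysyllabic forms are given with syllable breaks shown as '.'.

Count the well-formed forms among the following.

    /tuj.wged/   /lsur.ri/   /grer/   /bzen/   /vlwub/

1

/tuj.wged/ — σ1 onset /t/, coda /j/ ok; σ2 onset /wg/ (2C), coda /d/ ok → well-formed
/lsur.ri/ — violates constraint 5: adjacent identical consonants /rr/ → ill-formed
/grer/ — violates constraint 4: word begins with /g/ → ill-formed
/bzen/ — violates constraint 1: contains banned sequence /bz/ → ill-formed
/vlwub/ — violates constraint 3: syllable 1 onset /vlw/ has 3 consonants (> 2) → ill-formed
Well-formed: /tuj.wged/ → 1.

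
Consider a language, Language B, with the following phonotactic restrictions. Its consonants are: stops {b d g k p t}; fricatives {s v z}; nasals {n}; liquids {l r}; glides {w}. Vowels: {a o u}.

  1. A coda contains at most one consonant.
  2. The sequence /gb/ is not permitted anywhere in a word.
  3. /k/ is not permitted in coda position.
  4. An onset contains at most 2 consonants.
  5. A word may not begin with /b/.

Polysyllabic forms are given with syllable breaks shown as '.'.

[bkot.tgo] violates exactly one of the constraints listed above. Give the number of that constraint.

[bkot.tgo]: word begins with /b/.
This is a violation of constraint 5: "A word may not begin with /b/."
The remaining constraints (1, 2, 3, 4) are satisfied.

5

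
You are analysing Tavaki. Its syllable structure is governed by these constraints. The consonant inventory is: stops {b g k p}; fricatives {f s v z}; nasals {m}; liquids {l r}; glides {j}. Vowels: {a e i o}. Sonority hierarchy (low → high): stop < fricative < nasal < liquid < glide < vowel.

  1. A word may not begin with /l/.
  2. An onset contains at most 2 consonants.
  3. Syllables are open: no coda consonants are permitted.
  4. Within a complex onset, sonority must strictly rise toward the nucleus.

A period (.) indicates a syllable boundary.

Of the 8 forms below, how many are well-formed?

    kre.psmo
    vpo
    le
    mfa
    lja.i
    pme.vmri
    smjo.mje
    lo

kre.psmo — violates constraint 2: syllable 2 onset /psm/ has 3 consonants (> 2) → ill-formed
vpo — violates constraint 4: syllable 1 onset /vp/: /v/ (fricative, 2) → /p/ (stop, 1) does not rise → ill-formed
le — violates constraint 1: word begins with /l/ → ill-formed
mfa — violates constraint 4: syllable 1 onset /mf/: /m/ (nasal, 3) → /f/ (fricative, 2) does not rise → ill-formed
lja.i — violates constraint 1: word begins with /l/ → ill-formed
pme.vmri — violates constraint 2: syllable 2 onset /vmr/ has 3 consonants (> 2) → ill-formed
smjo.mje — violates constraint 2: syllable 1 onset /smj/ has 3 consonants (> 2) → ill-formed
lo — violates constraint 1: word begins with /l/ → ill-formed
No form is well-formed → 0.

0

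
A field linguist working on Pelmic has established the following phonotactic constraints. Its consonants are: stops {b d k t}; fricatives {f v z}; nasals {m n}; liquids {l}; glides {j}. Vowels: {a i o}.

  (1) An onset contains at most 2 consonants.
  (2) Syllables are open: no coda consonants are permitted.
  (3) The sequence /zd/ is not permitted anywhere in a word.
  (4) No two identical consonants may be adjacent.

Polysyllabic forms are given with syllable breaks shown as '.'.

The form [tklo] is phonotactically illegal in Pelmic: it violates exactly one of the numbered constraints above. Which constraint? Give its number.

1

[tklo]: syllable 1 onset /tkl/ has 3 consonants (> 2).
This is a violation of constraint 1: "An onset contains at most 2 consonants."
The remaining constraints (2, 3, 4) are satisfied.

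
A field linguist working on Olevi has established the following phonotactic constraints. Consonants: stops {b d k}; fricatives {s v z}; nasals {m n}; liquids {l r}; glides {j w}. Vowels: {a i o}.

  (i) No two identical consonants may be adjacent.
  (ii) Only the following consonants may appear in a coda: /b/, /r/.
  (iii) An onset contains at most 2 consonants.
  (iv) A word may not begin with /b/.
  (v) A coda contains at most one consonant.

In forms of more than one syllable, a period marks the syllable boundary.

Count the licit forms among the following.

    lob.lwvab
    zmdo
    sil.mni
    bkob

lob.lwvab — violates constraint (iii): syllable 2 onset /lwv/ has 3 consonants (> 2) → illicit
zmdo — violates constraint (iii): syllable 1 onset /zmd/ has 3 consonants (> 2) → illicit
sil.mni — violates constraint (ii): syllable 1 coda contains /l/, which is not a licensed coda consonant → illicit
bkob — violates constraint (iv): word begins with /b/ → illicit
No form is licit → 0.

0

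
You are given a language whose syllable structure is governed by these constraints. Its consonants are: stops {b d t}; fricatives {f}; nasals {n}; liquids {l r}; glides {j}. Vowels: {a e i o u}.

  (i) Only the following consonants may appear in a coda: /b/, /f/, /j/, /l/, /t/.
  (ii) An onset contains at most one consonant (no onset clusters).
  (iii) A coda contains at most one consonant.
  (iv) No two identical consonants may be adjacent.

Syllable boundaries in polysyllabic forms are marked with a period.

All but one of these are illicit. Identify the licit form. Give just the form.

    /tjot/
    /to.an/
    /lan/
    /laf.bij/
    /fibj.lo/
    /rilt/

/laf.bij/

/tjot/ — violates constraint (ii): syllable 1 onset /tj/ has 2 consonants (> 1) → illicit
/to.an/ — violates constraint (i): syllable 2 coda contains /n/, which is not a licensed coda consonant → illicit
/lan/ — violates constraint (i): syllable 1 coda contains /n/, which is not a licensed coda consonant → illicit
/laf.bij/ — σ1 onset /l/, coda /f/ ok; σ2 onset /b/, coda /j/ ok → licit
/fibj.lo/ — violates constraint (iii): syllable 1 coda /bj/ has 2 consonants (> 1) → illicit
/rilt/ — violates constraint (iii): syllable 1 coda /lt/ has 2 consonants (> 1) → illicit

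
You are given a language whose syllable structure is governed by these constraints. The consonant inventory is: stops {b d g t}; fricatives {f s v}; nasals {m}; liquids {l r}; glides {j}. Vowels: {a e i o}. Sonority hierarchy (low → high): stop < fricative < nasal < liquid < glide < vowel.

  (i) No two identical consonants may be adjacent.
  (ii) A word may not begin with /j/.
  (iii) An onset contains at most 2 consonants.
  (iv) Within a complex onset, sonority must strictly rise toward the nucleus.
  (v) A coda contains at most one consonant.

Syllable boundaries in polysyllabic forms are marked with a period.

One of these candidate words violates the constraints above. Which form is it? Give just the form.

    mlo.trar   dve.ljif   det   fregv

fregv

mlo.trar — σ1 onset /ml/ (3→4 rises), coda /∅/ ok; σ2 onset /tr/ (1→4 rises), coda /r/ ok → permitted
dve.ljif — σ1 onset /dv/ (1→2 rises), coda /∅/ ok; σ2 onset /lj/ (4→5 rises), coda /f/ ok → permitted
det — σ1 onset /d/, coda /t/ ok → permitted
fregv — violates constraint (v): syllable 1 coda /gv/ has 2 consonants (> 1) → not permitted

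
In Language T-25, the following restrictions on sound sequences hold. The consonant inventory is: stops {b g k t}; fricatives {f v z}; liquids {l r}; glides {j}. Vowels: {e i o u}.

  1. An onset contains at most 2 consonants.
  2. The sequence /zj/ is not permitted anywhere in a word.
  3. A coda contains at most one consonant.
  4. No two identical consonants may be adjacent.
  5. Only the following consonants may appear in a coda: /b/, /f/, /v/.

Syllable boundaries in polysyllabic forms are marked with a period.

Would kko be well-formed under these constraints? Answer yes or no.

kko — violates constraint 4: adjacent identical consonants /kk/ → ill-formed

no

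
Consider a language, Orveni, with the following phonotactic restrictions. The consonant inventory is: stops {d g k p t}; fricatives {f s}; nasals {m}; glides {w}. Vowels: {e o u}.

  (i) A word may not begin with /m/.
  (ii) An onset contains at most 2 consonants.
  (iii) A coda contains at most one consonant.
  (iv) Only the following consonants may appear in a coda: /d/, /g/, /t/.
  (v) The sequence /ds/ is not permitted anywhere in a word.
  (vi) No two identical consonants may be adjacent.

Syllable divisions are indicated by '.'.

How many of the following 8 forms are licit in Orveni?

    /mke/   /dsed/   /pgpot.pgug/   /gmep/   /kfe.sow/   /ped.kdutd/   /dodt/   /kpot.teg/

0

/mke/ — violates constraint (i): word begins with /m/ → illicit
/dsed/ — violates constraint (v): contains banned sequence /ds/ → illicit
/pgpot.pgug/ — violates constraint (ii): syllable 1 onset /pgp/ has 3 consonants (> 2) → illicit
/gmep/ — violates constraint (iv): syllable 1 coda contains /p/, which is not a licensed coda consonant → illicit
/kfe.sow/ — violates constraint (iv): syllable 2 coda contains /w/, which is not a licensed coda consonant → illicit
/ped.kdutd/ — violates constraint (iii): syllable 2 coda /td/ has 2 consonants (> 1) → illicit
/dodt/ — violates constraint (iii): syllable 1 coda /dt/ has 2 consonants (> 1) → illicit
/kpot.teg/ — violates constraint (vi): adjacent identical consonants /tt/ → illicit
No form is licit → 0.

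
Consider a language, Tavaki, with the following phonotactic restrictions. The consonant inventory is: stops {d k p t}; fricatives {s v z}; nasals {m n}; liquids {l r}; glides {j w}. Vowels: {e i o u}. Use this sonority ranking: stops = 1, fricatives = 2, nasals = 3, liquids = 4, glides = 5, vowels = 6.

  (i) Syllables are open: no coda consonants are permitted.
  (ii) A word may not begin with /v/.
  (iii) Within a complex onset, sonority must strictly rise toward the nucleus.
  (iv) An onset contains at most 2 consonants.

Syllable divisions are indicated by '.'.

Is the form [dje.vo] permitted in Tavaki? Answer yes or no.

[dje.vo] — σ1 onset /dj/ (1→5 rises), coda /∅/ ok; σ2 onset /v/, coda /∅/ ok → permitted

yes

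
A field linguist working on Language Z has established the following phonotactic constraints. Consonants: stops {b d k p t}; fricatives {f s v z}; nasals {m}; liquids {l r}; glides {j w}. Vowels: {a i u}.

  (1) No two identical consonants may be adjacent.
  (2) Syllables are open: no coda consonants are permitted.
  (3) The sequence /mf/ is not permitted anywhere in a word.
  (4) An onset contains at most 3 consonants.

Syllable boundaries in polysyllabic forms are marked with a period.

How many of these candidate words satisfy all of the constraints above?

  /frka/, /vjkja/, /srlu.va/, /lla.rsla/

/frka/ — σ1 onset /frk/ (3C), coda /∅/ ok → well-formed
/vjkja/ — violates constraint 4: syllable 1 onset /vjkj/ has 4 consonants (> 3) → ill-formed
/srlu.va/ — σ1 onset /srl/ (3C), coda /∅/ ok; σ2 onset /v/, coda /∅/ ok → well-formed
/lla.rsla/ — violates constraint 1: adjacent identical consonants /ll/ → ill-formed
Well-formed: /frka/, /srlu.va/ → 2.

2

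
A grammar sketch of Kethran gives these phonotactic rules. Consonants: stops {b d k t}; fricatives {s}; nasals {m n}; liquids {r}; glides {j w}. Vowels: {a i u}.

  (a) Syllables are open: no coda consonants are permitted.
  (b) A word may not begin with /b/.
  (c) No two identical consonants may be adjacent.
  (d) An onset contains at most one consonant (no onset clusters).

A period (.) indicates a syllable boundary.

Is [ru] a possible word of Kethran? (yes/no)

yes

[ru] — σ1 onset /r/, coda /∅/ ok → well-formed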